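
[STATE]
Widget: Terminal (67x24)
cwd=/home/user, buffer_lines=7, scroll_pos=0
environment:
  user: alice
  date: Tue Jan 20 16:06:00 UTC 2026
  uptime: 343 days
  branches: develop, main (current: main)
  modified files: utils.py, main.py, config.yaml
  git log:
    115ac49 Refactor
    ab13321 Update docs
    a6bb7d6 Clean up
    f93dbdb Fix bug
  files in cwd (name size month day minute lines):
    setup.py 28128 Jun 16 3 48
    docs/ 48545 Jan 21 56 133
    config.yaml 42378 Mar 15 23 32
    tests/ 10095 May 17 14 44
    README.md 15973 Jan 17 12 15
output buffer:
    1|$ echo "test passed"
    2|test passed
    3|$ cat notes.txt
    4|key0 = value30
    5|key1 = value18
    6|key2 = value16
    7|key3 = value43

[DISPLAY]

$ echo "test passed"                                               
test passed                                                        
$ cat notes.txt                                                    
key0 = value30                                                     
key1 = value18                                                     
key2 = value16                                                     
key3 = value43                                                     
$ █                                                                
                                                                   
                                                                   
                                                                   
                                                                   
                                                                   
                                                                   
                                                                   
                                                                   
                                                                   
                                                                   
                                                                   
                                                                   
                                                                   
                                                                   
                                                                   
                                                                   


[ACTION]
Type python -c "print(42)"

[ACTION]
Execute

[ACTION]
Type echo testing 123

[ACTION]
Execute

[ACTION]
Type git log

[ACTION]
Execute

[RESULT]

$ echo "test passed"                                               
test passed                                                        
$ cat notes.txt                                                    
key0 = value30                                                     
key1 = value18                                                     
key2 = value16                                                     
key3 = value43                                                     
$ python -c "print(42)"                                            
42                                                                 
$ echo testing 123                                                 
testing 123                                                        
$ git log                                                          
115ac49 Refactor                                                   
ab13321 Update docs                                                
a6bb7d6 Clean up                                                   
f93dbdb Fix bug                                                    
$ █                                                                
                                                                   
                                                                   
                                                                   
                                                                   
                                                                   
                                                                   
                                                                   


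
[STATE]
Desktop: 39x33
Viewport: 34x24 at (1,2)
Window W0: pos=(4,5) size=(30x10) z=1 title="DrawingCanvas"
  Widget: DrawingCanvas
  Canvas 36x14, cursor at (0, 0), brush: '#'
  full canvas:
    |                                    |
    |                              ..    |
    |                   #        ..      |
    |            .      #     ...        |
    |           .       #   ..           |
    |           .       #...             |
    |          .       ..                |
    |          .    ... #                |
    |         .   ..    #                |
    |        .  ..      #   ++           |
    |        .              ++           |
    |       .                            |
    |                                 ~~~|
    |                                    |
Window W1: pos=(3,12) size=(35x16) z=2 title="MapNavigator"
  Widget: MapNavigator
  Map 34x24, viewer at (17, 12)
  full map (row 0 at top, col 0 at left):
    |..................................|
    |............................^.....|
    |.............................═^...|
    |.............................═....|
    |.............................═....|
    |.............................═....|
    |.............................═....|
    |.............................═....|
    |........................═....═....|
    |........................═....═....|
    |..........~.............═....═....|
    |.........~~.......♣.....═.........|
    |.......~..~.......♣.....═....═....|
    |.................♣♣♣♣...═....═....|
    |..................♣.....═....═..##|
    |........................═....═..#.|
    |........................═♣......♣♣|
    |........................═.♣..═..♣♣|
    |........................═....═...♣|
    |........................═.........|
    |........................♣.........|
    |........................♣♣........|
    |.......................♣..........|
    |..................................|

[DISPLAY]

                                  
                                  
                                  
   ┏━━━━━━━━━━━━━━━━━━━━━━━━━━━━┓ 
   ┃ DrawingCanvas              ┃ 
   ┠────────────────────────────┨ 
   ┃+                           ┃ 
   ┃                            ┃ 
   ┃                   #        ┃ 
   ┃            .      #     ...┃ 
  ┏━━━━━━━━━━━━━━━━━━━━━━━━━━━━━━━
  ┃ MapNavigator                  
  ┠───────────────────────────────
  ┃............................═..
  ┃............................═..
  ┃.......................═....═..
  ┃.......................═....═..
  ┃.........~.............═....═..
  ┃........~~.......♣.....═.......
  ┃......~..~......@♣.....═....═..
  ┃................♣♣♣♣...═....═..
  ┃.................♣.....═....═..
  ┃.......................═....═..
  ┃.......................═♣......


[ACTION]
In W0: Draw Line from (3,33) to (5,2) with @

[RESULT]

                                  
                                  
                                  
   ┏━━━━━━━━━━━━━━━━━━━━━━━━━━━━┓ 
   ┃ DrawingCanvas              ┃ 
   ┠────────────────────────────┨ 
   ┃+                           ┃ 
   ┃                            ┃ 
   ┃                   #        ┃ 
   ┃            .      #     .@@┃ 
  ┏━━━━━━━━━━━━━━━━━━━━━━━━━━━━━━━
  ┃ MapNavigator                  
  ┠───────────────────────────────
  ┃............................═..
  ┃............................═..
  ┃.......................═....═..
  ┃.......................═....═..
  ┃.........~.............═....═..
  ┃........~~.......♣.....═.......
  ┃......~..~......@♣.....═....═..
  ┃................♣♣♣♣...═....═..
  ┃.................♣.....═....═..
  ┃.......................═....═..
  ┃.......................═♣......


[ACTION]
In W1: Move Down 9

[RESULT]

                                  
                                  
                                  
   ┏━━━━━━━━━━━━━━━━━━━━━━━━━━━━┓ 
   ┃ DrawingCanvas              ┃ 
   ┠────────────────────────────┨ 
   ┃+                           ┃ 
   ┃                            ┃ 
   ┃                   #        ┃ 
   ┃            .      #     .@@┃ 
  ┏━━━━━━━━━━━━━━━━━━━━━━━━━━━━━━━
  ┃ MapNavigator                  
  ┠───────────────────────────────
  ┃.......................═....═..
  ┃.......................═♣......
  ┃.......................═.♣..═..
  ┃.......................═....═..
  ┃.......................═.......
  ┃.......................♣.......
  ┃................@......♣♣......
  ┃......................♣........
  ┃...............................
  ┃                               
  ┃                               


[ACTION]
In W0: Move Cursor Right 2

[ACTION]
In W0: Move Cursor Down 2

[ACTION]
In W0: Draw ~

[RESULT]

                                  
                                  
                                  
   ┏━━━━━━━━━━━━━━━━━━━━━━━━━━━━┓ 
   ┃ DrawingCanvas              ┃ 
   ┠────────────────────────────┨ 
   ┃                            ┃ 
   ┃                            ┃ 
   ┃  ~                #        ┃ 
   ┃            .      #     .@@┃ 
  ┏━━━━━━━━━━━━━━━━━━━━━━━━━━━━━━━
  ┃ MapNavigator                  
  ┠───────────────────────────────
  ┃.......................═....═..
  ┃.......................═♣......
  ┃.......................═.♣..═..
  ┃.......................═....═..
  ┃.......................═.......
  ┃.......................♣.......
  ┃................@......♣♣......
  ┃......................♣........
  ┃...............................
  ┃                               
  ┃                               


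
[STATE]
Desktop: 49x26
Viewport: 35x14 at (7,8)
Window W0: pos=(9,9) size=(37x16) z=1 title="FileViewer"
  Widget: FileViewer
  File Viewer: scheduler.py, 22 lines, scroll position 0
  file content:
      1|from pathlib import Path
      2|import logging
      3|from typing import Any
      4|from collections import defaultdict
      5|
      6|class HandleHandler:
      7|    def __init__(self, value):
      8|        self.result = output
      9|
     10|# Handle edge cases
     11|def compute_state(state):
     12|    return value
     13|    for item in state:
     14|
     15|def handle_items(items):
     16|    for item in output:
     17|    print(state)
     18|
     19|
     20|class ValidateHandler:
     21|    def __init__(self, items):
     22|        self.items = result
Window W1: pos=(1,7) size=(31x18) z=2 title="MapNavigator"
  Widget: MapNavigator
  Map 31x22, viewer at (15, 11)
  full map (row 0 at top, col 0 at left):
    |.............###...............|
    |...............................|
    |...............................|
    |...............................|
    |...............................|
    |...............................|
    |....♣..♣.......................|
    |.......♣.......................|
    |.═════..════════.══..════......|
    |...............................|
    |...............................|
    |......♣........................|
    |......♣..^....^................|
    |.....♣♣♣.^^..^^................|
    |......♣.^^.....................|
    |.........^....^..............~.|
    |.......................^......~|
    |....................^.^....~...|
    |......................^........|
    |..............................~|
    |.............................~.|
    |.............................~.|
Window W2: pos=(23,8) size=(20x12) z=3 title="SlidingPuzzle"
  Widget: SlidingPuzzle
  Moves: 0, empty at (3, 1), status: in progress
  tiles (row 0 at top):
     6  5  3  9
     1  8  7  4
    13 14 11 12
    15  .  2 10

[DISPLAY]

avigator        ┏━━━━━━━━━━━━━━━━━━
────────────────┃ SlidingPuzzle    
................┠──────────────────
................┃┌────┬────┬────┬──
.♣..............┃│  6 │  5 │  3 │  
.♣..............┃├────┼────┼────┼──
..════════.══..═┃│  1 │  8 │  7 │  
................┃├────┼────┼────┼──
................┃│ 13 │ 14 │ 11 │ 1
♣........@......┃├────┼────┼────┼──
♣..^....^.......┃│ 15 │    │  2 │ 1
♣♣.^^..^^.......┗━━━━━━━━━━━━━━━━━━
♣.^^....................┃          
...^....^..............~┃          


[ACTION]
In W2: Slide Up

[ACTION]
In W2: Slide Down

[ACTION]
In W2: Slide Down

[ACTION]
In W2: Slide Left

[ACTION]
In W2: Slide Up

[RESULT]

avigator        ┏━━━━━━━━━━━━━━━━━━
────────────────┃ SlidingPuzzle    
................┠──────────────────
................┃┌────┬────┬────┬──
.♣..............┃│  6 │  5 │  3 │  
.♣..............┃├────┼────┼────┼──
..════════.══..═┃│  1 │  7 │ 11 │  
................┃├────┼────┼────┼──
................┃│ 13 │  8 │    │ 1
♣........@......┃├────┼────┼────┼──
♣..^....^.......┃│ 15 │ 14 │  2 │ 1
♣♣.^^..^^.......┗━━━━━━━━━━━━━━━━━━
♣.^^....................┃          
...^....^..............~┃          


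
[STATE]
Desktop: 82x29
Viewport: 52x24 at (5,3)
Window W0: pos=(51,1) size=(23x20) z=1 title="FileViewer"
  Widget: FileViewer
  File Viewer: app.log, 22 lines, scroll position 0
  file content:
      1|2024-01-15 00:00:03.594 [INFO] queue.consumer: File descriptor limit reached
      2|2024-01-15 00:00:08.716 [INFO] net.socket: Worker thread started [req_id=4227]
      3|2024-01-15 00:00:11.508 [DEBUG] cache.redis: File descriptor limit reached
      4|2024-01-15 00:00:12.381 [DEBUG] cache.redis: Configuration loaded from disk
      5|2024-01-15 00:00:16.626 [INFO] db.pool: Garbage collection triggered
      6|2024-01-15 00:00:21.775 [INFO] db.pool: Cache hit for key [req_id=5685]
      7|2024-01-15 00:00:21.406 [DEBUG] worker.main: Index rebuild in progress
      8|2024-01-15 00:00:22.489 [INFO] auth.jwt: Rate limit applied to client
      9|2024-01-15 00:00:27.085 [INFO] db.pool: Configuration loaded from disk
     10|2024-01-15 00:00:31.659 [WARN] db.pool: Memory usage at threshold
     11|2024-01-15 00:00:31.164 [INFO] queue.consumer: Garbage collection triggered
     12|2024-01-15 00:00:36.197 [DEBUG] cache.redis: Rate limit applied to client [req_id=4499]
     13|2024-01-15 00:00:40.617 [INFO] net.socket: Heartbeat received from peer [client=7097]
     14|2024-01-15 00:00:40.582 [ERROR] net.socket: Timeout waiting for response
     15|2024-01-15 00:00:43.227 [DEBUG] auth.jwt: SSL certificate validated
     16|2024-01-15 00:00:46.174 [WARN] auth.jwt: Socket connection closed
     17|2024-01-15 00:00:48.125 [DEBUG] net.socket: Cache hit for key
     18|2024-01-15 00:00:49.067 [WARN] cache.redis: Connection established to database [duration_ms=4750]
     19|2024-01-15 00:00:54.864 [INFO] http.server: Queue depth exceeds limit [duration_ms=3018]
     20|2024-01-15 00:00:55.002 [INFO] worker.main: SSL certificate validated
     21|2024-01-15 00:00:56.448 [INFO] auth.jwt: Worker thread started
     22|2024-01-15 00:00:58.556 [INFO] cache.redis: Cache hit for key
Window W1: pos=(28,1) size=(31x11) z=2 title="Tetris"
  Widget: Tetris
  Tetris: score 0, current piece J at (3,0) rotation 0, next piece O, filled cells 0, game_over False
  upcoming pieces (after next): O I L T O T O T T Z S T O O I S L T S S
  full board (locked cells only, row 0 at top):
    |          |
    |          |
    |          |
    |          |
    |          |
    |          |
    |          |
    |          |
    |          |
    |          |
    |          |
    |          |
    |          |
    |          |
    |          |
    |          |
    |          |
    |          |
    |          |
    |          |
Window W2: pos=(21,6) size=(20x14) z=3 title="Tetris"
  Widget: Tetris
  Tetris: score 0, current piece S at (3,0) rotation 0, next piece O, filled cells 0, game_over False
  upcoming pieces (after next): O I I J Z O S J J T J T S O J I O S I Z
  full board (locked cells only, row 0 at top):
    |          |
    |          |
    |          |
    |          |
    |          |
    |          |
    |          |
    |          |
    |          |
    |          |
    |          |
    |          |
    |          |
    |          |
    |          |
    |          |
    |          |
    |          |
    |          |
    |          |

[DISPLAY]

                       ┠────────────────────────────
                       ┃          │Next:            
                       ┃          │▓▓               
                ┏━━━━━━━━━━━━━━━━━━┓▓               
                ┃ Tetris           ┃                
                ┠──────────────────┨                
                ┃                  ┃                
                ┃                  ┃core:           
                ┃                  ┃━━━━━━━━━━━━━━━━
                ┃                  ┃          ┃2024-
                ┃                  ┃          ┃2024-
                ┃                  ┃          ┃2024-
                ┃                  ┃          ┃2024-
                ┃                  ┃          ┃2024-
                ┃                  ┃          ┃2024-
                ┃                  ┃          ┃2024-
                ┗━━━━━━━━━━━━━━━━━━┛          ┃2024-
                                              ┗━━━━━
                                                    
                                                    
                                                    
                                                    
                                                    
                                                    


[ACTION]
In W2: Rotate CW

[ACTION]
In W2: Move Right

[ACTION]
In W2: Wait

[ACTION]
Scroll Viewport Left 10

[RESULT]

                            ┠───────────────────────
                            ┃          │Next:       
                            ┃          │▓▓          
                     ┏━━━━━━━━━━━━━━━━━━┓▓          
                     ┃ Tetris           ┃           
                     ┠──────────────────┨           
                     ┃                  ┃           
                     ┃                  ┃core:      
                     ┃                  ┃━━━━━━━━━━━
                     ┃                  ┃          ┃
                     ┃                  ┃          ┃
                     ┃                  ┃          ┃
                     ┃                  ┃          ┃
                     ┃                  ┃          ┃
                     ┃                  ┃          ┃
                     ┃                  ┃          ┃
                     ┗━━━━━━━━━━━━━━━━━━┛          ┃
                                                   ┗
                                                    
                                                    
                                                    
                                                    
                                                    
                                                    


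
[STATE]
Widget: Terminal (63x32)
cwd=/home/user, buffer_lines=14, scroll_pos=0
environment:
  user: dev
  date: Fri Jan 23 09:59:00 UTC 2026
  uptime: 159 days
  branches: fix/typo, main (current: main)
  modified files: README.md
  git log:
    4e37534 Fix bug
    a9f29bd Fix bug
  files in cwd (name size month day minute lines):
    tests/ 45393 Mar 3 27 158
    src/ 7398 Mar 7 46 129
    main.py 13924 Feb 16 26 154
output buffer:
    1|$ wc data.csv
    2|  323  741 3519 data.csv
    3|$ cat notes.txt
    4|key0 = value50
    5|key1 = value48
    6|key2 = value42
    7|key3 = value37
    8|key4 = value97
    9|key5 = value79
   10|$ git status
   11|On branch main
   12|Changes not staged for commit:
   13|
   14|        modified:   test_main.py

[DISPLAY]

$ wc data.csv                                                  
  323  741 3519 data.csv                                       
$ cat notes.txt                                                
key0 = value50                                                 
key1 = value48                                                 
key2 = value42                                                 
key3 = value37                                                 
key4 = value97                                                 
key5 = value79                                                 
$ git status                                                   
On branch main                                                 
Changes not staged for commit:                                 
                                                               
        modified:   test_main.py                               
$ █                                                            
                                                               
                                                               
                                                               
                                                               
                                                               
                                                               
                                                               
                                                               
                                                               
                                                               
                                                               
                                                               
                                                               
                                                               
                                                               
                                                               
                                                               


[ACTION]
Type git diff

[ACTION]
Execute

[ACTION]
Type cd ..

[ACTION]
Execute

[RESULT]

$ wc data.csv                                                  
  323  741 3519 data.csv                                       
$ cat notes.txt                                                
key0 = value50                                                 
key1 = value48                                                 
key2 = value42                                                 
key3 = value37                                                 
key4 = value97                                                 
key5 = value79                                                 
$ git status                                                   
On branch main                                                 
Changes not staged for commit:                                 
                                                               
        modified:   test_main.py                               
$ git diff                                                     
diff --git a/main.py b/main.py                                 
--- a/main.py                                                  
+++ b/main.py                                                  
@@ -1,3 +1,4 @@                                                
+# updated                                                     
 import sys                                                    
$ cd ..                                                        
                                                               
$ █                                                            
                                                               
                                                               
                                                               
                                                               
                                                               
                                                               
                                                               
                                                               


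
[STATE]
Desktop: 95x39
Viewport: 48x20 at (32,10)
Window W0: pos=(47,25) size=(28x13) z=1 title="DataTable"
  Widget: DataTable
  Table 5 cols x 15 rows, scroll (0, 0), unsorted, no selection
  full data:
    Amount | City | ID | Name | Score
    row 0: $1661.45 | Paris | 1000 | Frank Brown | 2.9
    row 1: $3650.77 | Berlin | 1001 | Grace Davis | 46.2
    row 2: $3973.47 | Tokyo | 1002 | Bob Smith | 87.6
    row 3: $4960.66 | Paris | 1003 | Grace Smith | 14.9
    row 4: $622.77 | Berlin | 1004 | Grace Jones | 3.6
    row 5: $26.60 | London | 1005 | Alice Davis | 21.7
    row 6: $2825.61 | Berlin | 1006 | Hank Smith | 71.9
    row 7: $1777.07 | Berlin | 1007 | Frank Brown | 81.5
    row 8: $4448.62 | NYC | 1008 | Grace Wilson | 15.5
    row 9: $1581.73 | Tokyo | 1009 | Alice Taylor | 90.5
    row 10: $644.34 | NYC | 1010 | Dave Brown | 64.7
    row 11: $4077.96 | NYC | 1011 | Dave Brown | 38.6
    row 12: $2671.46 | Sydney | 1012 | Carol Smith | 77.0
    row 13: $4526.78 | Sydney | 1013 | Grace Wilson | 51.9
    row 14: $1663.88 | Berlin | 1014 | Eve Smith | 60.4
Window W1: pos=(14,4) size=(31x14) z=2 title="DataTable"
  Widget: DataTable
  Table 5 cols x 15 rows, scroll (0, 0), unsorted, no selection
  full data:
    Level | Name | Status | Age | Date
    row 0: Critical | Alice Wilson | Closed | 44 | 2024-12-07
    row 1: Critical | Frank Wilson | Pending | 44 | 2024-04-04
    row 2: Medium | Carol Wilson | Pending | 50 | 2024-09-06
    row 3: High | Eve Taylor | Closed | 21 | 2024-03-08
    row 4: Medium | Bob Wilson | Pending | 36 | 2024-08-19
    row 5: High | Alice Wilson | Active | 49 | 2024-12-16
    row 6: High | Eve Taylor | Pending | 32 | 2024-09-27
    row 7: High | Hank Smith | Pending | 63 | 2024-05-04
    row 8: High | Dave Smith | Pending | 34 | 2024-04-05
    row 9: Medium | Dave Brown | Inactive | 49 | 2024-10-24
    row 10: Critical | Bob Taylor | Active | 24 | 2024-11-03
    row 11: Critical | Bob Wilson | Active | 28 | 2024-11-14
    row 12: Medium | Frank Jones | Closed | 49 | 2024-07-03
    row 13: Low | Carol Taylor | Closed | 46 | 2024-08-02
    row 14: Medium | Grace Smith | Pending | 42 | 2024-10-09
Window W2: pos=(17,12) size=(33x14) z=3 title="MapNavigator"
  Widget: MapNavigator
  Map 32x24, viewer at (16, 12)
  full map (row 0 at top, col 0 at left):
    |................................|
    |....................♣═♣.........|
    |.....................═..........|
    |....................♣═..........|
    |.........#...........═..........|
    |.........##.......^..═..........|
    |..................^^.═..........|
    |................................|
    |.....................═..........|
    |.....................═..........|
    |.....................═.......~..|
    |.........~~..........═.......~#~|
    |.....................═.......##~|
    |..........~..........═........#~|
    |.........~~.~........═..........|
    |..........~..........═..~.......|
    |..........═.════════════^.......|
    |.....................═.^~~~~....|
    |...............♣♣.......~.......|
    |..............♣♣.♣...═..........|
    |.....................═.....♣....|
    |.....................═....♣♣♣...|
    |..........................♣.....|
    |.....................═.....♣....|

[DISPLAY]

lson│Pending┃                                   
lson│Pending┃                                   
━━━━━━━━━━━━━━━━━┓                              
                 ┃                              
─────────────────┨                              
.................┃                              
......═..........┃                              
......═..........┃                              
......═.......~..┃                              
......═.......~#~┃                              
.@....═.......##~┃                              
......═........#~┃                              
......═..........┃                              
......═..~.......┃                              
═════════^.......┃                              
━━━━━━━━━━━━━━━━━┛━━━━━━━━━━━━━━━━━━━━━━━━┓     
               ┃ DataTable                ┃     
               ┠──────────────────────────┨     
               ┃Amount  │City  │ID  │Name ┃     
               ┃────────┼──────┼────┼─────┃     


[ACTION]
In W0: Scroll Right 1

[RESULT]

lson│Pending┃                                   
lson│Pending┃                                   
━━━━━━━━━━━━━━━━━┓                              
                 ┃                              
─────────────────┨                              
.................┃                              
......═..........┃                              
......═..........┃                              
......═.......~..┃                              
......═.......~#~┃                              
.@....═.......##~┃                              
......═........#~┃                              
......═..........┃                              
......═..~.......┃                              
═════════^.......┃                              
━━━━━━━━━━━━━━━━━┛━━━━━━━━━━━━━━━━━━━━━━━━┓     
               ┃ DataTable                ┃     
               ┠──────────────────────────┨     
               ┃mount  │City  │ID  │Name  ┃     
               ┃───────┼──────┼────┼──────┃     


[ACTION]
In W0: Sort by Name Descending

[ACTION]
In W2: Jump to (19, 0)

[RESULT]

lson│Pending┃                                   
lson│Pending┃                                   
━━━━━━━━━━━━━━━━━┓                              
                 ┃                              
─────────────────┨                              
                 ┃                              
                 ┃                              
                 ┃                              
                 ┃                              
                 ┃                              
.@............   ┃                              
..♣═♣.........   ┃                              
...═..........   ┃                              
..♣═..........   ┃                              
...═..........   ┃                              
━━━━━━━━━━━━━━━━━┛━━━━━━━━━━━━━━━━━━━━━━━━┓     
               ┃ DataTable                ┃     
               ┠──────────────────────────┨     
               ┃mount  │City  │ID  │Name  ┃     
               ┃───────┼──────┼────┼──────┃     


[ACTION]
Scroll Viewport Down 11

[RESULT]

                 ┃                              
.@............   ┃                              
..♣═♣.........   ┃                              
...═..........   ┃                              
..♣═..........   ┃                              
...═..........   ┃                              
━━━━━━━━━━━━━━━━━┛━━━━━━━━━━━━━━━━━━━━━━━━┓     
               ┃ DataTable                ┃     
               ┠──────────────────────────┨     
               ┃mount  │City  │ID  │Name  ┃     
               ┃───────┼──────┼────┼──────┃     
               ┃2825.61│Berlin│1006│Hank S┃     
               ┃4448.62│NYC   │1008│Grace ┃     
               ┃4526.78│Sydney│1013│Grace ┃     
               ┃4960.66│Paris │1003│Grace ┃     
               ┃622.77 │Berlin│1004│Grace ┃     
               ┃3650.77│Berlin│1001│Grace ┃     
               ┃1661.45│Paris │1000│Frank ┃     
               ┗━━━━━━━━━━━━━━━━━━━━━━━━━━┛     
                                                


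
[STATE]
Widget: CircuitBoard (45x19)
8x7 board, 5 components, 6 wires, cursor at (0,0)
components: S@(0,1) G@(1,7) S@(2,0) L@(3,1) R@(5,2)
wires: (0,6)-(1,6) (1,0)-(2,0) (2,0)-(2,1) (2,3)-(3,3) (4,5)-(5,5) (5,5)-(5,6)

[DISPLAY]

   0 1 2 3 4 5 6 7                           
0  [.]  S                   ·                
                            │                
1   ·                       ·   G            
    │                                        
2   S ─ ·       ·                            
                │                            
3       L       ·                            
                                             
4                       ·                    
                        │                    
5           R           · ─ ·                
                                             
6                                            
Cursor: (0,0)                                
                                             
                                             
                                             
                                             


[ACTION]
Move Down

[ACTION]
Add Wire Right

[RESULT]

   0 1 2 3 4 5 6 7                           
0       S                   ·                
                            │                
1  [.]─ ·                   ·   G            
    │                                        
2   S ─ ·       ·                            
                │                            
3       L       ·                            
                                             
4                       ·                    
                        │                    
5           R           · ─ ·                
                                             
6                                            
Cursor: (1,0)                                
                                             
                                             
                                             
                                             


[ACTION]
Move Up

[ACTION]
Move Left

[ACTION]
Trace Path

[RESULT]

   0 1 2 3 4 5 6 7                           
0  [.]  S                   ·                
                            │                
1   · ─ ·                   ·   G            
    │                                        
2   S ─ ·       ·                            
                │                            
3       L       ·                            
                                             
4                       ·                    
                        │                    
5           R           · ─ ·                
                                             
6                                            
Cursor: (0,0)  Trace: No connections         
                                             
                                             
                                             
                                             


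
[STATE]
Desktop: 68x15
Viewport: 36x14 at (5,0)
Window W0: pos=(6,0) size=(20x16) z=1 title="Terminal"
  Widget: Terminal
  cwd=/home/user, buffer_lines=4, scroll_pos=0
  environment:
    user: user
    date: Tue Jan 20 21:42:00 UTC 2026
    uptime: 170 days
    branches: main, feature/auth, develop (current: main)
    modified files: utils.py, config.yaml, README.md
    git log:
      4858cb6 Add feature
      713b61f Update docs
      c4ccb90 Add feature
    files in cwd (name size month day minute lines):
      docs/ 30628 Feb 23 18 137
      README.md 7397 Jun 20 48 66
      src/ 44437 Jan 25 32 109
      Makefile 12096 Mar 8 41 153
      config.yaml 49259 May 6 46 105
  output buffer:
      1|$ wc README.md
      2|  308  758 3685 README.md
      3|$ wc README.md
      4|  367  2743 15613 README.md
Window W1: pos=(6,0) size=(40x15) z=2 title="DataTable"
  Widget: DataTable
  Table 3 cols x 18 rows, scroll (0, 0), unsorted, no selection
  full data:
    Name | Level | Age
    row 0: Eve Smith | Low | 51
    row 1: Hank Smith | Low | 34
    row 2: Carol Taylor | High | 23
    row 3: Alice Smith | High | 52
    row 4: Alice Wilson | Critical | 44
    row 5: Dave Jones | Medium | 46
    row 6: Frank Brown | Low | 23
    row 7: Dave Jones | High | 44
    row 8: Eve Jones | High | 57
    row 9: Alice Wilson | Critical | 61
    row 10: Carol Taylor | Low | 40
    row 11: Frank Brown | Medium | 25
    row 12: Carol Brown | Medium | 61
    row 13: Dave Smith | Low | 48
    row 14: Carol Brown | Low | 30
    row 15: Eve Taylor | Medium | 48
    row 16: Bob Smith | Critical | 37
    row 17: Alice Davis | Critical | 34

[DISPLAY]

 ┏━━━━━━━━━━━━━━━━━━━━━━━━━━━━━━━━━━
 ┃ DataTable                        
 ┠──────────────────────────────────
 ┃Name        │Level   │Age         
 ┃────────────┼────────┼───         
 ┃Eve Smith   │Low     │51          
 ┃Hank Smith  │Low     │34          
 ┃Carol Taylor│High    │23          
 ┃Alice Smith │High    │52          
 ┃Alice Wilson│Critical│44          
 ┃Dave Jones  │Medium  │46          
 ┃Frank Brown │Low     │23          
 ┃Dave Jones  │High    │44          
 ┃Eve Jones   │High    │57          


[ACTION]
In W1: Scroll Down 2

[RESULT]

 ┏━━━━━━━━━━━━━━━━━━━━━━━━━━━━━━━━━━
 ┃ DataTable                        
 ┠──────────────────────────────────
 ┃Name        │Level   │Age         
 ┃────────────┼────────┼───         
 ┃Carol Taylor│High    │23          
 ┃Alice Smith │High    │52          
 ┃Alice Wilson│Critical│44          
 ┃Dave Jones  │Medium  │46          
 ┃Frank Brown │Low     │23          
 ┃Dave Jones  │High    │44          
 ┃Eve Jones   │High    │57          
 ┃Alice Wilson│Critical│61          
 ┃Carol Taylor│Low     │40          


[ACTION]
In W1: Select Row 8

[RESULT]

 ┏━━━━━━━━━━━━━━━━━━━━━━━━━━━━━━━━━━
 ┃ DataTable                        
 ┠──────────────────────────────────
 ┃Name        │Level   │Age         
 ┃────────────┼────────┼───         
 ┃Carol Taylor│High    │23          
 ┃Alice Smith │High    │52          
 ┃Alice Wilson│Critical│44          
 ┃Dave Jones  │Medium  │46          
 ┃Frank Brown │Low     │23          
 ┃Dave Jones  │High    │44          
 ┃>ve Jones   │High    │57          
 ┃Alice Wilson│Critical│61          
 ┃Carol Taylor│Low     │40          
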